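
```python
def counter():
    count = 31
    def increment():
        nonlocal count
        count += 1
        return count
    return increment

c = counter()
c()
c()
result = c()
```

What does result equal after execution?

Step 1: counter() creates closure with count = 31.
Step 2: Each c() call increments count via nonlocal. After 3 calls: 31 + 3 = 34.
Step 3: result = 34

The answer is 34.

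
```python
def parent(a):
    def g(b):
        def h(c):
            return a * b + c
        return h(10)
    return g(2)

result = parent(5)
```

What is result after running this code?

Step 1: a = 5, b = 2, c = 10.
Step 2: h() computes a * b + c = 5 * 2 + 10 = 20.
Step 3: result = 20

The answer is 20.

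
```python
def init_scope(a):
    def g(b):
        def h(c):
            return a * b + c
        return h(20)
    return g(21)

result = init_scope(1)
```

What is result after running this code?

Step 1: a = 1, b = 21, c = 20.
Step 2: h() computes a * b + c = 1 * 21 + 20 = 41.
Step 3: result = 41

The answer is 41.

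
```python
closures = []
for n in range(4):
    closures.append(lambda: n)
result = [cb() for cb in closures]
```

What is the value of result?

Step 1: All 4 lambdas share the same variable n.
Step 2: After the loop, n = 3.
Step 3: Each call returns 3. result = [3, 3, 3, 3]

The answer is [3, 3, 3, 3].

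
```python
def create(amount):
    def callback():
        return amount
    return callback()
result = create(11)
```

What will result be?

Step 1: create(11) binds parameter amount = 11.
Step 2: callback() looks up amount in enclosing scope and finds the parameter amount = 11.
Step 3: result = 11

The answer is 11.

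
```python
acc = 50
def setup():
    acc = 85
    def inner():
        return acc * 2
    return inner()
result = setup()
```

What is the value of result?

Step 1: setup() shadows global acc with acc = 85.
Step 2: inner() finds acc = 85 in enclosing scope, computes 85 * 2 = 170.
Step 3: result = 170

The answer is 170.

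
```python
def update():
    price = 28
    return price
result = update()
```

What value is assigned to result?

Step 1: update() defines price = 28 in its local scope.
Step 2: return price finds the local variable price = 28.
Step 3: result = 28

The answer is 28.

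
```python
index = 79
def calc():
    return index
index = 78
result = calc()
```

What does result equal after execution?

Step 1: index is first set to 79, then reassigned to 78.
Step 2: calc() is called after the reassignment, so it looks up the current global index = 78.
Step 3: result = 78

The answer is 78.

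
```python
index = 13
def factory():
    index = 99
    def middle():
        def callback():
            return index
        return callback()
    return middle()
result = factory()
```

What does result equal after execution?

Step 1: factory() defines index = 99. middle() and callback() have no local index.
Step 2: callback() checks local (none), enclosing middle() (none), enclosing factory() and finds index = 99.
Step 3: result = 99

The answer is 99.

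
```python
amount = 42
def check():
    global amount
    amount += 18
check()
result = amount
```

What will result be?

Step 1: amount = 42 globally.
Step 2: check() modifies global amount: amount += 18 = 60.
Step 3: result = 60

The answer is 60.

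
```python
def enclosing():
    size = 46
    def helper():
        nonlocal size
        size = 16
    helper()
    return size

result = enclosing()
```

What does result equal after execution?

Step 1: enclosing() sets size = 46.
Step 2: helper() uses nonlocal to reassign size = 16.
Step 3: result = 16

The answer is 16.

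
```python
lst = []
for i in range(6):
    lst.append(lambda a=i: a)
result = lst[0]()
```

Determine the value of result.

Step 1: Default argument a=i captures i's value at each iteration.
Step 2: lst[0] captured a = 0 when i was 0.
Step 3: result = 0

The answer is 0.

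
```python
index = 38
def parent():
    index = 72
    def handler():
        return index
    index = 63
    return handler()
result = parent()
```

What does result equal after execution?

Step 1: parent() sets index = 72, then later index = 63.
Step 2: handler() is called after index is reassigned to 63. Closures capture variables by reference, not by value.
Step 3: result = 63

The answer is 63.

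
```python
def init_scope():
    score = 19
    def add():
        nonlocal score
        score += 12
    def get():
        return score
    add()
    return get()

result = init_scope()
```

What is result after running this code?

Step 1: score = 19. add() modifies it via nonlocal, get() reads it.
Step 2: add() makes score = 19 + 12 = 31.
Step 3: get() returns 31. result = 31

The answer is 31.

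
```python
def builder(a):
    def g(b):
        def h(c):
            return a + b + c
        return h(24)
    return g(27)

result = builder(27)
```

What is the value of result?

Step 1: a = 27, b = 27, c = 24 across three nested scopes.
Step 2: h() accesses all three via LEGB rule.
Step 3: result = 27 + 27 + 24 = 78

The answer is 78.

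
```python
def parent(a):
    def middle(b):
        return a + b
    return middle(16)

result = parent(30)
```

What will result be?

Step 1: parent(30) passes a = 30.
Step 2: middle(16) has b = 16, reads a = 30 from enclosing.
Step 3: result = 30 + 16 = 46

The answer is 46.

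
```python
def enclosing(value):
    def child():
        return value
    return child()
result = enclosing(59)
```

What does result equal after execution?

Step 1: enclosing(59) binds parameter value = 59.
Step 2: child() looks up value in enclosing scope and finds the parameter value = 59.
Step 3: result = 59

The answer is 59.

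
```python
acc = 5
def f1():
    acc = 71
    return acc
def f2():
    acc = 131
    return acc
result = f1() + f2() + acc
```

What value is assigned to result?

Step 1: Each function shadows global acc with its own local.
Step 2: f1() returns 71, f2() returns 131.
Step 3: Global acc = 5 is unchanged. result = 71 + 131 + 5 = 207

The answer is 207.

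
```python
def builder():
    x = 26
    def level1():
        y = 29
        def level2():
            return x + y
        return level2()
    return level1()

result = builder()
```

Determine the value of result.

Step 1: x = 26 in builder. y = 29 in level1.
Step 2: level2() reads x = 26 and y = 29 from enclosing scopes.
Step 3: result = 26 + 29 = 55

The answer is 55.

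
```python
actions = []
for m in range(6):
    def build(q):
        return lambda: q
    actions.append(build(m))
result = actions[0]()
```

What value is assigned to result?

Step 1: build(m) creates a new scope capturing q = m at call time.
Step 2: actions[0] = build(0), so its lambda captures q = 0.
Step 3: result = 0 (closure factory fixes late binding)

The answer is 0.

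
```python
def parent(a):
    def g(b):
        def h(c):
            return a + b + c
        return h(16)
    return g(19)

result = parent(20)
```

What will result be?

Step 1: a = 20, b = 19, c = 16 across three nested scopes.
Step 2: h() accesses all three via LEGB rule.
Step 3: result = 20 + 19 + 16 = 55

The answer is 55.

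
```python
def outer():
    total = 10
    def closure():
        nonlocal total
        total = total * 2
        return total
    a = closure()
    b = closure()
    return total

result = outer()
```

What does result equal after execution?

Step 1: total starts at 10.
Step 2: First closure(): total = 10 * 2 = 20.
Step 3: Second closure(): total = 20 * 2 = 40.
Step 4: result = 40

The answer is 40.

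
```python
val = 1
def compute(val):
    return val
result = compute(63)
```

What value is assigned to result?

Step 1: Global val = 1.
Step 2: compute(63) takes parameter val = 63, which shadows the global.
Step 3: result = 63

The answer is 63.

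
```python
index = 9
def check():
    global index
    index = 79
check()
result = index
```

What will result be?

Step 1: index = 9 globally.
Step 2: check() declares global index and sets it to 79.
Step 3: After check(), global index = 79. result = 79

The answer is 79.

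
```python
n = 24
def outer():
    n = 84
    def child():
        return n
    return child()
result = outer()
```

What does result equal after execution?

Step 1: n = 24 globally, but outer() defines n = 84 locally.
Step 2: child() looks up n. Not in local scope, so checks enclosing scope (outer) and finds n = 84.
Step 3: result = 84

The answer is 84.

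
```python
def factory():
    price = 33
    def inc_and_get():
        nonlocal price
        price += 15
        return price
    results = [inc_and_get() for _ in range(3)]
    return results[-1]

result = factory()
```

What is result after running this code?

Step 1: price = 33.
Step 2: Three calls to inc_and_get(), each adding 15.
Step 3: Last value = 33 + 15 * 3 = 78

The answer is 78.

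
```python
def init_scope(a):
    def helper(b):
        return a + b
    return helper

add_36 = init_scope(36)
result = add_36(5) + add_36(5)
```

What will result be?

Step 1: add_36 captures a = 36.
Step 2: add_36(5) = 36 + 5 = 41, called twice.
Step 3: result = 41 + 41 = 82

The answer is 82.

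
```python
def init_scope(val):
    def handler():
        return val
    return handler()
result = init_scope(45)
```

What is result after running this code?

Step 1: init_scope(45) binds parameter val = 45.
Step 2: handler() looks up val in enclosing scope and finds the parameter val = 45.
Step 3: result = 45

The answer is 45.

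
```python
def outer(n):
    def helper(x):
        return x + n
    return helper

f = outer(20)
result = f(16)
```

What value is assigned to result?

Step 1: outer(20) creates a closure that captures n = 20.
Step 2: f(16) calls the closure with x = 16, returning 16 + 20 = 36.
Step 3: result = 36

The answer is 36.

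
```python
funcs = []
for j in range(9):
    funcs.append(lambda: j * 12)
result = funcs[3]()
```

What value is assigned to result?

Step 1: All lambdas reference the same variable j (late binding).
Step 2: After the loop, j = 8. Every lambda returns j * 12.
Step 3: funcs[3]() = 8 * 12 = 96

The answer is 96.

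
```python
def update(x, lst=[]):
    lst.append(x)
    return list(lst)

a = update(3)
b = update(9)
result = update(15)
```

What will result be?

Step 1: Default list is shared. list() creates copies for return values.
Step 2: Internal list grows: [3] -> [3, 9] -> [3, 9, 15].
Step 3: result = [3, 9, 15]

The answer is [3, 9, 15].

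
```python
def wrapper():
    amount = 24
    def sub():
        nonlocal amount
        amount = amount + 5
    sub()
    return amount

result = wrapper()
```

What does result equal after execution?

Step 1: wrapper() sets amount = 24.
Step 2: sub() uses nonlocal to modify amount in wrapper's scope: amount = 24 + 5 = 29.
Step 3: wrapper() returns the modified amount = 29

The answer is 29.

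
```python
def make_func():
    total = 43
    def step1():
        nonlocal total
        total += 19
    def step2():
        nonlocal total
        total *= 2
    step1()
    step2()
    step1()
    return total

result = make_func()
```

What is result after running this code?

Step 1: total = 43.
Step 2: step1(): total = 43 + 19 = 62.
Step 3: step2(): total = 62 * 2 = 124.
Step 4: step1(): total = 124 + 19 = 143. result = 143

The answer is 143.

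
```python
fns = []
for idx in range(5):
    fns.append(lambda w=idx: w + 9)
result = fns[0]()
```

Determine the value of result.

Step 1: Default argument w=idx captures idx's value at definition time.
Step 2: fns[0] was defined when idx = 0, so w defaults to 0.
Step 3: result = 0 + 9 = 9 (default arg fixes the late binding issue)

The answer is 9.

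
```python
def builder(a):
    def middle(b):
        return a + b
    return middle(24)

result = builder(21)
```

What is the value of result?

Step 1: builder(21) passes a = 21.
Step 2: middle(24) has b = 24, reads a = 21 from enclosing.
Step 3: result = 21 + 24 = 45

The answer is 45.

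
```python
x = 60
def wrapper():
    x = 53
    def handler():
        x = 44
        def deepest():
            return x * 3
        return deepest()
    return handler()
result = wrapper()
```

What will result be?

Step 1: deepest() looks up x through LEGB: not local, finds x = 44 in enclosing handler().
Step 2: Returns 44 * 3 = 132.
Step 3: result = 132

The answer is 132.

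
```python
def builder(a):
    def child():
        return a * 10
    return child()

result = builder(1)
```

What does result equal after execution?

Step 1: builder(1) binds parameter a = 1.
Step 2: child() accesses a = 1 from enclosing scope.
Step 3: result = 1 * 10 = 10

The answer is 10.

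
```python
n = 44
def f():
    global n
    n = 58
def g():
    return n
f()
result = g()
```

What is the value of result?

Step 1: n = 44.
Step 2: f() sets global n = 58.
Step 3: g() reads global n = 58. result = 58

The answer is 58.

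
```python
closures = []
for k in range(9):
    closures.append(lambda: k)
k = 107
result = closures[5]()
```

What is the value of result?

Step 1: Lambdas capture the variable k by reference, not by value.
Step 2: After the loop, k is reassigned to 107.
Step 3: closures[5]() looks up the current k = 107. result = 107

The answer is 107.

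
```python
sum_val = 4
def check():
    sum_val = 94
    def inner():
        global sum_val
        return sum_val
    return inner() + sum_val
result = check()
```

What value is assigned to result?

Step 1: Global sum_val = 4. check() shadows with local sum_val = 94.
Step 2: inner() uses global keyword, so inner() returns global sum_val = 4.
Step 3: check() returns 4 + 94 = 98

The answer is 98.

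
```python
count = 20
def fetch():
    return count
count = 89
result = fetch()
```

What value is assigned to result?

Step 1: count is first set to 20, then reassigned to 89.
Step 2: fetch() is called after the reassignment, so it looks up the current global count = 89.
Step 3: result = 89

The answer is 89.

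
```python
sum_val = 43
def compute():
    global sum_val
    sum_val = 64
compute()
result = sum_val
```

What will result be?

Step 1: sum_val = 43 globally.
Step 2: compute() declares global sum_val and sets it to 64.
Step 3: After compute(), global sum_val = 64. result = 64

The answer is 64.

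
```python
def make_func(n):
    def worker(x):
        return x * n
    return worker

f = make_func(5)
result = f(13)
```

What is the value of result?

Step 1: make_func(5) creates a closure capturing n = 5.
Step 2: f(13) computes 13 * 5 = 65.
Step 3: result = 65

The answer is 65.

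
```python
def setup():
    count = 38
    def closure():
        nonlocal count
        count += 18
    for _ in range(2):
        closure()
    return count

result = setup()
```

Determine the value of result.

Step 1: count = 38.
Step 2: closure() is called 2 times in a loop, each adding 18 via nonlocal.
Step 3: count = 38 + 18 * 2 = 74

The answer is 74.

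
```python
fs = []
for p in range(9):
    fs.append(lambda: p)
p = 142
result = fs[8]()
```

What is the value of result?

Step 1: Lambdas capture the variable p by reference, not by value.
Step 2: After the loop, p is reassigned to 142.
Step 3: fs[8]() looks up the current p = 142. result = 142

The answer is 142.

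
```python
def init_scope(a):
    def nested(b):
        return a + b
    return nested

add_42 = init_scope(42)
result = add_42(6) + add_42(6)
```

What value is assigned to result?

Step 1: add_42 captures a = 42.
Step 2: add_42(6) = 42 + 6 = 48, called twice.
Step 3: result = 48 + 48 = 96

The answer is 96.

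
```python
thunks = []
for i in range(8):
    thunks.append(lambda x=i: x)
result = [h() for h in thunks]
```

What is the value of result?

Step 1: Default arg x=i captures i at each iteration.
Step 2: Each lambda has its own default: 0, 1, ..., 7.
Step 3: result = [0, 1, 2, 3, 4, 5, 6, 7]

The answer is [0, 1, 2, 3, 4, 5, 6, 7].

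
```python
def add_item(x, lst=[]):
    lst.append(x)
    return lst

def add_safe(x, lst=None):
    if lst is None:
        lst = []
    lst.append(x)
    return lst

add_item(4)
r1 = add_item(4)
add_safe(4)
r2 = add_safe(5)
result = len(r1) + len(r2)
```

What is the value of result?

Step 1: add_item shares mutable default: after 2 calls, lst = [4, 4], len = 2.
Step 2: add_safe creates fresh list each time: r2 = [5], len = 1.
Step 3: result = 2 + 1 = 3

The answer is 3.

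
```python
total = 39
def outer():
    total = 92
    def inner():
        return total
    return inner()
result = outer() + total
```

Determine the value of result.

Step 1: Global total = 39. outer() shadows with total = 92.
Step 2: inner() returns enclosing total = 92. outer() = 92.
Step 3: result = 92 + global total (39) = 131

The answer is 131.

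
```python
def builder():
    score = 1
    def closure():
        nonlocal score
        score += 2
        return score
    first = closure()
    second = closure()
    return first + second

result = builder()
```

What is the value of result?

Step 1: score starts at 1.
Step 2: First call: score = 1 + 2 = 3, returns 3.
Step 3: Second call: score = 3 + 2 = 5, returns 5.
Step 4: result = 3 + 5 = 8

The answer is 8.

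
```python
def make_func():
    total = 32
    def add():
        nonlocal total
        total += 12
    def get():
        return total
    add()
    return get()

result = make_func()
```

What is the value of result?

Step 1: total = 32. add() modifies it via nonlocal, get() reads it.
Step 2: add() makes total = 32 + 12 = 44.
Step 3: get() returns 44. result = 44

The answer is 44.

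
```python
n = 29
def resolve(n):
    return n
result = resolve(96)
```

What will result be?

Step 1: Global n = 29.
Step 2: resolve(96) takes parameter n = 96, which shadows the global.
Step 3: result = 96

The answer is 96.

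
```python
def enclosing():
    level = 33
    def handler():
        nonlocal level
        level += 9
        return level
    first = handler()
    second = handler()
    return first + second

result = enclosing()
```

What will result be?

Step 1: level starts at 33.
Step 2: First call: level = 33 + 9 = 42, returns 42.
Step 3: Second call: level = 42 + 9 = 51, returns 51.
Step 4: result = 42 + 51 = 93

The answer is 93.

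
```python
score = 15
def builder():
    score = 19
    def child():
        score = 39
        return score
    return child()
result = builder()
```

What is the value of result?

Step 1: Three scopes define score: global (15), builder (19), child (39).
Step 2: child() has its own local score = 39, which shadows both enclosing and global.
Step 3: result = 39 (local wins in LEGB)

The answer is 39.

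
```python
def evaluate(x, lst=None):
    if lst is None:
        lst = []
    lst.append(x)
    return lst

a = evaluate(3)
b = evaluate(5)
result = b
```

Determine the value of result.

Step 1: None default with guard creates a NEW list each call.
Step 2: a = [3] (fresh list). b = [5] (another fresh list).
Step 3: result = [5] (this is the fix for mutable default)

The answer is [5].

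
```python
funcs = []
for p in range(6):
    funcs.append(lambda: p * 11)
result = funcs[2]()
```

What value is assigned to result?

Step 1: All lambdas reference the same variable p (late binding).
Step 2: After the loop, p = 5. Every lambda returns p * 11.
Step 3: funcs[2]() = 5 * 11 = 55

The answer is 55.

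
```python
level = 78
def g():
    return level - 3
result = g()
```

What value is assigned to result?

Step 1: level = 78 is defined globally.
Step 2: g() looks up level from global scope = 78, then computes 78 - 3 = 75.
Step 3: result = 75

The answer is 75.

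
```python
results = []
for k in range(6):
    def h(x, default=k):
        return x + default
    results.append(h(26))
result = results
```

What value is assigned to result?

Step 1: Default argument default=k is evaluated at function definition time.
Step 2: Each iteration creates h with default = current k value.
Step 3: h(26) returns 26 + default. results = [26, 27, 28, 29, 30, 31]

The answer is [26, 27, 28, 29, 30, 31].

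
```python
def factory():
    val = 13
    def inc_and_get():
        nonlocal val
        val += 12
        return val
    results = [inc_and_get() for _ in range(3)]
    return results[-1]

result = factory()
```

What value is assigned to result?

Step 1: val = 13.
Step 2: Three calls to inc_and_get(), each adding 12.
Step 3: Last value = 13 + 12 * 3 = 49

The answer is 49.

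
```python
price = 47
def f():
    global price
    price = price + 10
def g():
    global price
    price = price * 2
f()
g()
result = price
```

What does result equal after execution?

Step 1: price = 47.
Step 2: f() adds 10: price = 47 + 10 = 57.
Step 3: g() doubles: price = 57 * 2 = 114.
Step 4: result = 114

The answer is 114.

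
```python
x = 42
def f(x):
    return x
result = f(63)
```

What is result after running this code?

Step 1: Global x = 42.
Step 2: f(63) takes parameter x = 63, which shadows the global.
Step 3: result = 63

The answer is 63.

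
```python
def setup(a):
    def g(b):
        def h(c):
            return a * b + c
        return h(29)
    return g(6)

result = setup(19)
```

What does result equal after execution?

Step 1: a = 19, b = 6, c = 29.
Step 2: h() computes a * b + c = 19 * 6 + 29 = 143.
Step 3: result = 143

The answer is 143.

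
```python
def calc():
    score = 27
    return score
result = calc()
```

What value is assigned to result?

Step 1: calc() defines score = 27 in its local scope.
Step 2: return score finds the local variable score = 27.
Step 3: result = 27

The answer is 27.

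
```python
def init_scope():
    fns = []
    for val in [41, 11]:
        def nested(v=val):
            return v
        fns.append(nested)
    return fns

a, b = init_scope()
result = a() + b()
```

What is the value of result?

Step 1: Default argument v=val captures val at each iteration.
Step 2: a() returns 41 (captured at first iteration), b() returns 11 (captured at second).
Step 3: result = 41 + 11 = 52

The answer is 52.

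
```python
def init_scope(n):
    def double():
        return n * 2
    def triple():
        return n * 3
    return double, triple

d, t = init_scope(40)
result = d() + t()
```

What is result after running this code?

Step 1: Both closures capture the same n = 40.
Step 2: d() = 40 * 2 = 80, t() = 40 * 3 = 120.
Step 3: result = 80 + 120 = 200

The answer is 200.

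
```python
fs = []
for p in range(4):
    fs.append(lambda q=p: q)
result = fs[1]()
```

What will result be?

Step 1: Default argument q=p captures p's value at each iteration.
Step 2: fs[1] captured q = 1 when p was 1.
Step 3: result = 1

The answer is 1.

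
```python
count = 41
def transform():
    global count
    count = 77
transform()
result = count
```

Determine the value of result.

Step 1: count = 41 globally.
Step 2: transform() declares global count and sets it to 77.
Step 3: After transform(), global count = 77. result = 77

The answer is 77.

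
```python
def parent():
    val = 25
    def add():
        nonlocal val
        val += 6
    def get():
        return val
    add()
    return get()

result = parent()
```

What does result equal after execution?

Step 1: val = 25. add() modifies it via nonlocal, get() reads it.
Step 2: add() makes val = 25 + 6 = 31.
Step 3: get() returns 31. result = 31

The answer is 31.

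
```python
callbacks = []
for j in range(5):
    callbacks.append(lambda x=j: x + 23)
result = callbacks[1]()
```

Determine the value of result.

Step 1: Default argument x=j captures j's value at definition time.
Step 2: callbacks[1] was defined when j = 1, so x defaults to 1.
Step 3: result = 1 + 23 = 24 (default arg fixes the late binding issue)

The answer is 24.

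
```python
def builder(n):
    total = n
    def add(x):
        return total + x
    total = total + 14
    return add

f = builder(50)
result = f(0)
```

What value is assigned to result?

Step 1: builder(50) sets total = 50, then total = 50 + 14 = 64.
Step 2: Closures capture by reference, so add sees total = 64.
Step 3: f(0) returns 64 + 0 = 64

The answer is 64.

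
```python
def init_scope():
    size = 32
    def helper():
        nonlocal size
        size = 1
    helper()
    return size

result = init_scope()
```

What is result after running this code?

Step 1: init_scope() sets size = 32.
Step 2: helper() uses nonlocal to reassign size = 1.
Step 3: result = 1

The answer is 1.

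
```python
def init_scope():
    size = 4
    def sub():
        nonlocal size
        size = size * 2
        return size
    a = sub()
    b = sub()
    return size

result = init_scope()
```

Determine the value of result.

Step 1: size starts at 4.
Step 2: First sub(): size = 4 * 2 = 8.
Step 3: Second sub(): size = 8 * 2 = 16.
Step 4: result = 16

The answer is 16.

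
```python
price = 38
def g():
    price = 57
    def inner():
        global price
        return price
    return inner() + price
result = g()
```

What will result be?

Step 1: Global price = 38. g() shadows with local price = 57.
Step 2: inner() uses global keyword, so inner() returns global price = 38.
Step 3: g() returns 38 + 57 = 95

The answer is 95.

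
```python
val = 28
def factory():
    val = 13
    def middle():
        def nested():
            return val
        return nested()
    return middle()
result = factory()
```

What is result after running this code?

Step 1: factory() defines val = 13. middle() and nested() have no local val.
Step 2: nested() checks local (none), enclosing middle() (none), enclosing factory() and finds val = 13.
Step 3: result = 13

The answer is 13.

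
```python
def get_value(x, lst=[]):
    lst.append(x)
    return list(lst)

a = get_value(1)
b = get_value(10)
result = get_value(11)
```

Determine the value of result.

Step 1: Default list is shared. list() creates copies for return values.
Step 2: Internal list grows: [1] -> [1, 10] -> [1, 10, 11].
Step 3: result = [1, 10, 11]

The answer is [1, 10, 11].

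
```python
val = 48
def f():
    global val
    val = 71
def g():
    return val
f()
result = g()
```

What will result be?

Step 1: val = 48.
Step 2: f() sets global val = 71.
Step 3: g() reads global val = 71. result = 71

The answer is 71.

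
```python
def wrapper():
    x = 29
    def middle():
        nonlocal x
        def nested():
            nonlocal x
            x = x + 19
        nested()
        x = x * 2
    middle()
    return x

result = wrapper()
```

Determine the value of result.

Step 1: x = 29.
Step 2: nested() adds 19: x = 29 + 19 = 48.
Step 3: middle() doubles: x = 48 * 2 = 96.
Step 4: result = 96

The answer is 96.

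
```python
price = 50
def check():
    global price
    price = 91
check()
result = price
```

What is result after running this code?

Step 1: price = 50 globally.
Step 2: check() declares global price and sets it to 91.
Step 3: After check(), global price = 91. result = 91

The answer is 91.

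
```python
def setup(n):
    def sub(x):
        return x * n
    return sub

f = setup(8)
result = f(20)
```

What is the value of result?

Step 1: setup(8) creates a closure capturing n = 8.
Step 2: f(20) computes 20 * 8 = 160.
Step 3: result = 160

The answer is 160.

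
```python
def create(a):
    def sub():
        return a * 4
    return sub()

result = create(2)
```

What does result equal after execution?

Step 1: create(2) binds parameter a = 2.
Step 2: sub() accesses a = 2 from enclosing scope.
Step 3: result = 2 * 4 = 8

The answer is 8.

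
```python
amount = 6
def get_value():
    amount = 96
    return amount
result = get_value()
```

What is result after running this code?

Step 1: Global amount = 6.
Step 2: get_value() creates local amount = 96, shadowing the global.
Step 3: Returns local amount = 96. result = 96

The answer is 96.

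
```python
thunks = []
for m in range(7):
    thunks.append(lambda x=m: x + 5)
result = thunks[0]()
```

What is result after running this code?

Step 1: Default argument x=m captures m's value at definition time.
Step 2: thunks[0] was defined when m = 0, so x defaults to 0.
Step 3: result = 0 + 5 = 5 (default arg fixes the late binding issue)

The answer is 5.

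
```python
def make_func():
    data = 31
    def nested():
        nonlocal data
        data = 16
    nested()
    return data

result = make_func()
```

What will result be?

Step 1: make_func() sets data = 31.
Step 2: nested() uses nonlocal to reassign data = 16.
Step 3: result = 16

The answer is 16.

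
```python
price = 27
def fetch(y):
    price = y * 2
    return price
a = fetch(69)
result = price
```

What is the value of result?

Step 1: Global price = 27.
Step 2: fetch(69) creates local price = 69 * 2 = 138.
Step 3: Global price unchanged because no global keyword. result = 27

The answer is 27.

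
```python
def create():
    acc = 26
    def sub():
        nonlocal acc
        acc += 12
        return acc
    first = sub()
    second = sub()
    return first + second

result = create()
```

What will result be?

Step 1: acc starts at 26.
Step 2: First call: acc = 26 + 12 = 38, returns 38.
Step 3: Second call: acc = 38 + 12 = 50, returns 50.
Step 4: result = 38 + 50 = 88

The answer is 88.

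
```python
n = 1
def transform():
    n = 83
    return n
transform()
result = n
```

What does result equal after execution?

Step 1: Global n = 1.
Step 2: transform() creates local n = 83 (shadow, not modification).
Step 3: After transform() returns, global n is unchanged. result = 1

The answer is 1.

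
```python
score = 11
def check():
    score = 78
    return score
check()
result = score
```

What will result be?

Step 1: score = 11 globally.
Step 2: check() creates a LOCAL score = 78 (no global keyword!).
Step 3: The global score is unchanged. result = 11

The answer is 11.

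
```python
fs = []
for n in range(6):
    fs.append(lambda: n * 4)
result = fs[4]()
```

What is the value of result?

Step 1: All lambdas reference the same variable n (late binding).
Step 2: After the loop, n = 5. Every lambda returns n * 4.
Step 3: fs[4]() = 5 * 4 = 20

The answer is 20.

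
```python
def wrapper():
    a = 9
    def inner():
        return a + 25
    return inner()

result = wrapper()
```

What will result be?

Step 1: wrapper() defines a = 9.
Step 2: inner() reads a = 9 from enclosing scope, returns 9 + 25 = 34.
Step 3: result = 34

The answer is 34.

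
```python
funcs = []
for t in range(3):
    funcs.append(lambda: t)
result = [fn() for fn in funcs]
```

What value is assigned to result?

Step 1: All 3 lambdas share the same variable t.
Step 2: After the loop, t = 2.
Step 3: Each call returns 2. result = [2, 2, 2]

The answer is [2, 2, 2].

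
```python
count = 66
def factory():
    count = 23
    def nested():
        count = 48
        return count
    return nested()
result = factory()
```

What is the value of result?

Step 1: Three scopes define count: global (66), factory (23), nested (48).
Step 2: nested() has its own local count = 48, which shadows both enclosing and global.
Step 3: result = 48 (local wins in LEGB)

The answer is 48.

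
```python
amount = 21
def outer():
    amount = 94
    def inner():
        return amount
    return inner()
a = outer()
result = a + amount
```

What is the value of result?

Step 1: outer() has local amount = 94. inner() reads from enclosing.
Step 2: outer() returns 94. Global amount = 21 unchanged.
Step 3: result = 94 + 21 = 115

The answer is 115.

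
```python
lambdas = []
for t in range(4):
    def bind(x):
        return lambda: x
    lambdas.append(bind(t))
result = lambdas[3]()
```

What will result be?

Step 1: bind(t) creates a new scope capturing x = t at call time.
Step 2: lambdas[3] = bind(3), so its lambda captures x = 3.
Step 3: result = 3 (closure factory fixes late binding)

The answer is 3.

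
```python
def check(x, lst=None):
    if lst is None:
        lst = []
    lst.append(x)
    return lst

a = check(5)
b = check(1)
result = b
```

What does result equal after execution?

Step 1: None default with guard creates a NEW list each call.
Step 2: a = [5] (fresh list). b = [1] (another fresh list).
Step 3: result = [1] (this is the fix for mutable default)

The answer is [1].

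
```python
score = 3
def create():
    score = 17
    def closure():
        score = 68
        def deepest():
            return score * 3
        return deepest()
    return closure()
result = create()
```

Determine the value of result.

Step 1: deepest() looks up score through LEGB: not local, finds score = 68 in enclosing closure().
Step 2: Returns 68 * 3 = 204.
Step 3: result = 204

The answer is 204.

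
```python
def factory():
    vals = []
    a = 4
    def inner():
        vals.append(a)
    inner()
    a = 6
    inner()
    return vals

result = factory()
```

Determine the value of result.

Step 1: a = 4. inner() appends current a to vals.
Step 2: First inner(): appends 4. Then a = 6.
Step 3: Second inner(): appends 6 (closure sees updated a). result = [4, 6]

The answer is [4, 6].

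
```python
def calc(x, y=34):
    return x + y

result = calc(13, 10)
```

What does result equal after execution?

Step 1: calc(13, 10) overrides default y with 10.
Step 2: Returns 13 + 10 = 23.
Step 3: result = 23

The answer is 23.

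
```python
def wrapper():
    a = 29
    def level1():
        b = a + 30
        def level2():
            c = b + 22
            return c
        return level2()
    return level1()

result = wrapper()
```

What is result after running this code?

Step 1: a = 29. b = a + 30 = 59.
Step 2: c = b + 22 = 59 + 22 = 81.
Step 3: result = 81

The answer is 81.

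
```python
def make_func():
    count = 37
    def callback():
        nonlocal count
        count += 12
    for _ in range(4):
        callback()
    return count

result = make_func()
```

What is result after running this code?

Step 1: count = 37.
Step 2: callback() is called 4 times in a loop, each adding 12 via nonlocal.
Step 3: count = 37 + 12 * 4 = 85

The answer is 85.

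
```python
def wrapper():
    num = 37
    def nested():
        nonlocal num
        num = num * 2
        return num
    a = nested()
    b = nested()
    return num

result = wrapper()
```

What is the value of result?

Step 1: num starts at 37.
Step 2: First nested(): num = 37 * 2 = 74.
Step 3: Second nested(): num = 74 * 2 = 148.
Step 4: result = 148

The answer is 148.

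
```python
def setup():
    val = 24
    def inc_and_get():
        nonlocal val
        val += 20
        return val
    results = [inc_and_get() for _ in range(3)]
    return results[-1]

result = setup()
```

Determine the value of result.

Step 1: val = 24.
Step 2: Three calls to inc_and_get(), each adding 20.
Step 3: Last value = 24 + 20 * 3 = 84

The answer is 84.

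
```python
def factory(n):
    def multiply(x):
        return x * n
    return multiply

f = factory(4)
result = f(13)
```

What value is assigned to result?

Step 1: factory(4) returns multiply closure with n = 4.
Step 2: f(13) computes 13 * 4 = 52.
Step 3: result = 52

The answer is 52.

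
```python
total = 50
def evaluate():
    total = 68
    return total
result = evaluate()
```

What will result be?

Step 1: Global total = 50.
Step 2: evaluate() creates local total = 68, shadowing the global.
Step 3: Returns local total = 68. result = 68

The answer is 68.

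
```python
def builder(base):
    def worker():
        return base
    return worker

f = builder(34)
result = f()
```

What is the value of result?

Step 1: builder(34) creates closure capturing base = 34.
Step 2: f() returns the captured base = 34.
Step 3: result = 34

The answer is 34.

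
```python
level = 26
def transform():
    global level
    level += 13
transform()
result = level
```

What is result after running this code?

Step 1: level = 26 globally.
Step 2: transform() modifies global level: level += 13 = 39.
Step 3: result = 39

The answer is 39.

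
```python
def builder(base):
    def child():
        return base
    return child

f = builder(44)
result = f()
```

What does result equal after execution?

Step 1: builder(44) creates closure capturing base = 44.
Step 2: f() returns the captured base = 44.
Step 3: result = 44

The answer is 44.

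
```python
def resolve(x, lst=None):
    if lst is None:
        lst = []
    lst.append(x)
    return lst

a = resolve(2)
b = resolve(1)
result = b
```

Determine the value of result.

Step 1: None default with guard creates a NEW list each call.
Step 2: a = [2] (fresh list). b = [1] (another fresh list).
Step 3: result = [1] (this is the fix for mutable default)

The answer is [1].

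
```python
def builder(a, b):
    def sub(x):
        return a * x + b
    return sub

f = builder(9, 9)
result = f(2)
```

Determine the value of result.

Step 1: builder(9, 9) captures a = 9, b = 9.
Step 2: f(2) computes 9 * 2 + 9 = 27.
Step 3: result = 27

The answer is 27.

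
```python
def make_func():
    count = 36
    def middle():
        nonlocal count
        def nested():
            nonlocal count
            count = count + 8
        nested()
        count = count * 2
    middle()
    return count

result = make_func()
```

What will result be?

Step 1: count = 36.
Step 2: nested() adds 8: count = 36 + 8 = 44.
Step 3: middle() doubles: count = 44 * 2 = 88.
Step 4: result = 88

The answer is 88.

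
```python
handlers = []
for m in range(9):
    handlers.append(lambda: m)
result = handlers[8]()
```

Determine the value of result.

Step 1: The loop creates 9 lambdas, all referencing the same variable m.
Step 2: After the loop, m = 8 (final value).
Step 3: handlers[8]() looks up m at call time and finds 8. This is the late binding gotcha. result = 8

The answer is 8.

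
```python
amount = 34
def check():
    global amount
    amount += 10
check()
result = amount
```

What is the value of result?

Step 1: amount = 34 globally.
Step 2: check() modifies global amount: amount += 10 = 44.
Step 3: result = 44

The answer is 44.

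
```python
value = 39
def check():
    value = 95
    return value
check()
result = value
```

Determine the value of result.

Step 1: Global value = 39.
Step 2: check() creates local value = 95 (shadow, not modification).
Step 3: After check() returns, global value is unchanged. result = 39

The answer is 39.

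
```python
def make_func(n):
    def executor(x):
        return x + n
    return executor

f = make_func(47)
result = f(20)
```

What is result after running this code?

Step 1: make_func(47) creates a closure that captures n = 47.
Step 2: f(20) calls the closure with x = 20, returning 20 + 47 = 67.
Step 3: result = 67

The answer is 67.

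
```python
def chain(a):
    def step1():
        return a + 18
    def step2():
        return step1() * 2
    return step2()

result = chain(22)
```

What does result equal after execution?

Step 1: chain(22) captures a = 22.
Step 2: step2() calls step1() which returns 22 + 18 = 40.
Step 3: step2() returns 40 * 2 = 80

The answer is 80.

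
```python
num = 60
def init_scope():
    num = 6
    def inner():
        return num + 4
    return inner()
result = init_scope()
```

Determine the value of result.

Step 1: init_scope() shadows global num with num = 6.
Step 2: inner() finds num = 6 in enclosing scope, computes 6 + 4 = 10.
Step 3: result = 10

The answer is 10.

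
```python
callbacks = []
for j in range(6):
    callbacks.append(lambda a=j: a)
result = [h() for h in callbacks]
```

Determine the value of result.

Step 1: Default arg a=j captures j at each iteration.
Step 2: Each lambda has its own default: 0, 1, ..., 5.
Step 3: result = [0, 1, 2, 3, 4, 5]

The answer is [0, 1, 2, 3, 4, 5].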